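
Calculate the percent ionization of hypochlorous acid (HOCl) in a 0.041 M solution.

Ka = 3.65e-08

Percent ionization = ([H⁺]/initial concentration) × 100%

Using Ka equilibrium: x² + Ka×x - Ka×C = 0. Solving: [H⁺] = 3.8666e-05. Percent = (3.8666e-05/0.041) × 100

Percent ionization = 0.0943%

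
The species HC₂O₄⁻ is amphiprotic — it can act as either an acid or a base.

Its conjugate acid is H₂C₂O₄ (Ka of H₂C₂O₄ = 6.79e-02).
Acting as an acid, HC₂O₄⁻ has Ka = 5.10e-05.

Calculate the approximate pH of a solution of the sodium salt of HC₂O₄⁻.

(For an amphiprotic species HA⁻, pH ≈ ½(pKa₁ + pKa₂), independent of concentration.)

pKa₁ = -log(6.79e-02) = 1.17; pKa₂ = -log(5.10e-05) = 4.29. For an amphiprotic species, pH ≈ ½(pKa₁ + pKa₂) = ½(1.17 + 4.29) = 2.73.

pH = 2.73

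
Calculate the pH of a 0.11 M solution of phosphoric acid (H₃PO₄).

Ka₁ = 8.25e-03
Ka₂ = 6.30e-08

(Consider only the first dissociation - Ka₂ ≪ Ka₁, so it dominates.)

First dissociation dominates. From Ka₁ = [H⁺][HA⁻]/[H₂A], x² + Ka₁·x − Ka₁·C = 0 with C = 0.11 M and Ka₁ = 8.25e-03. Solving: [H⁺] = (−Ka₁ + √(Ka₁² + 4·Ka₁·C)) / 2 = 2.6281e-02 M. pH = -log(2.6281e-02) = 1.58.

pH = 1.58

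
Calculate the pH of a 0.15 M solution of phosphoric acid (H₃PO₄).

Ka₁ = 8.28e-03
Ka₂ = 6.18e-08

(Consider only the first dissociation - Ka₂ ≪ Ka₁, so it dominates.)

First dissociation dominates. From Ka₁ = [H⁺][HA⁻]/[H₂A], x² + Ka₁·x − Ka₁·C = 0 with C = 0.15 M and Ka₁ = 8.28e-03. Solving: [H⁺] = (−Ka₁ + √(Ka₁² + 4·Ka₁·C)) / 2 = 3.1344e-02 M. pH = -log(3.1344e-02) = 1.50.

pH = 1.50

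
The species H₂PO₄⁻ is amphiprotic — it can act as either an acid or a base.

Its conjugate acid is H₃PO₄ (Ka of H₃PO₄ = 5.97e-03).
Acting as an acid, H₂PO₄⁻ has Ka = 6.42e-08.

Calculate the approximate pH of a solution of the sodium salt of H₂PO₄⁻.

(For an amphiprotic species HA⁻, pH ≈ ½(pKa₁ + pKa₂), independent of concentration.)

pKa₁ = -log(5.97e-03) = 2.22; pKa₂ = -log(6.42e-08) = 7.19. For an amphiprotic species, pH ≈ ½(pKa₁ + pKa₂) = ½(2.22 + 7.19) = 4.71.

pH = 4.71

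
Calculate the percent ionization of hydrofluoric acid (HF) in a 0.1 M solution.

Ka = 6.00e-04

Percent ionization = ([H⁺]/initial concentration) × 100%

Using Ka equilibrium: x² + Ka×x - Ka×C = 0. Solving: [H⁺] = 7.4518e-03. Percent = (7.4518e-03/0.1) × 100

Percent ionization = 7.45%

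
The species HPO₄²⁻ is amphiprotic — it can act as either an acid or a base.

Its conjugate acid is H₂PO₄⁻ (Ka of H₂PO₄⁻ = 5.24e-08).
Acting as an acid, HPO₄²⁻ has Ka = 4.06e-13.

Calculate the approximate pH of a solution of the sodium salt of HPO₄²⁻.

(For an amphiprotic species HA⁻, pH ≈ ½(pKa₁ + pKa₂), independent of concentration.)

pKa₁ = -log(5.24e-08) = 7.28; pKa₂ = -log(4.06e-13) = 12.39. For an amphiprotic species, pH ≈ ½(pKa₁ + pKa₂) = ½(7.28 + 12.39) = 9.84.

pH = 9.84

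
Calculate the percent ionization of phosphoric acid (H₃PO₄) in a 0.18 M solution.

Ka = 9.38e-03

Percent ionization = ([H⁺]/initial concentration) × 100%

Using Ka equilibrium: x² + Ka×x - Ka×C = 0. Solving: [H⁺] = 3.6667e-02. Percent = (3.6667e-02/0.18) × 100

Percent ionization = 20.4%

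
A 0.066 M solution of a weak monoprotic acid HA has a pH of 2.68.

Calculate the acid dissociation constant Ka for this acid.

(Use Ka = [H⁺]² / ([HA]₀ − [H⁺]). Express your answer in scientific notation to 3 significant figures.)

[H⁺] = 10^(−pH) = 10^(−2.68) = 2.089e-03 M. For HA ⇌ H⁺ + A⁻, Ka = [H⁺][A⁻]/[HA] = [H⁺]² / ([HA]₀ − [H⁺]) = (2.089e-03)² / (0.066 − 2.089e-03) = 6.83e-05.

K_a = 6.83e-05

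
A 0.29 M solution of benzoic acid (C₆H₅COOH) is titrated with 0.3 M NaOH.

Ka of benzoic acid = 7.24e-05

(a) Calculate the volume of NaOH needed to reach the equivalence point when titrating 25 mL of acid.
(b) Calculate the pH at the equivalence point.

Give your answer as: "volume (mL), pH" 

moles acid = 0.29 × 25/1000 = 0.00725 mol; V_base = moles/0.3 × 1000 = 24.2 mL. At equivalence only the conjugate base is present: [A⁻] = 0.00725/0.049 = 1.4746e-01 M. Kb = Kw/Ka = 1.38e-10; [OH⁻] = √(Kb × [A⁻]) = 4.5130e-06; pOH = 5.35; pH = 14 - pOH = 8.65.

V = 24.2 mL, pH = 8.65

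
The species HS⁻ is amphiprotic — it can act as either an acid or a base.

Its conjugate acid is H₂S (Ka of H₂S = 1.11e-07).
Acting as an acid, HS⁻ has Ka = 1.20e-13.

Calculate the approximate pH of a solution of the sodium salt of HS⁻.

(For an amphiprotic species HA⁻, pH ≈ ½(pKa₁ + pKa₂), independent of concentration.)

pKa₁ = -log(1.11e-07) = 6.95; pKa₂ = -log(1.20e-13) = 12.92. For an amphiprotic species, pH ≈ ½(pKa₁ + pKa₂) = ½(6.95 + 12.92) = 9.94.

pH = 9.94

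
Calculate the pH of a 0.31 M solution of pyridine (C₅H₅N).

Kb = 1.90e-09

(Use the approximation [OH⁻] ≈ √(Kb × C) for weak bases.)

[OH⁻] = √(Kb × C) = √(1.90e-09 × 0.31) = 2.4269e-05. pOH = 4.61, pH = 14 - pOH

pH = 9.39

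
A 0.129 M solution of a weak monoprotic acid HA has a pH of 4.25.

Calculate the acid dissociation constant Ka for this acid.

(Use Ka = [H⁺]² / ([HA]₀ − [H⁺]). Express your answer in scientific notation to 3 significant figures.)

[H⁺] = 10^(−pH) = 10^(−4.25) = 5.623e-05 M. For HA ⇌ H⁺ + A⁻, Ka = [H⁺][A⁻]/[HA] = [H⁺]² / ([HA]₀ − [H⁺]) = (5.623e-05)² / (0.129 − 5.623e-05) = 2.45e-08.

K_a = 2.45e-08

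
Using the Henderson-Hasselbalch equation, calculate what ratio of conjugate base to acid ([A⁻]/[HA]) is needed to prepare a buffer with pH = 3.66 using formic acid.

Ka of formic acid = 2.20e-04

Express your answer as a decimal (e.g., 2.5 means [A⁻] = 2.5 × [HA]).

pKa = -log(2.20e-04) = 3.6576. pH = pKa + log([A⁻]/[HA]), so log([A⁻]/[HA]) = pH − pKa = 3.66 − 3.6576 = 0.0024. [A⁻]/[HA] = 10^(0.0024) = 1.01

[A⁻]/[HA] = 1.01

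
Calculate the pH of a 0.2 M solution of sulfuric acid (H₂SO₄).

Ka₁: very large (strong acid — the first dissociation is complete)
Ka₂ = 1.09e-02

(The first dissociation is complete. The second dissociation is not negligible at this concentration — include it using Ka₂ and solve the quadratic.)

First dissociation is complete: [H⁺]₀ = [HSO₄⁻]₀ = C = 0.2 M. Second dissociation HSO₄⁻ ⇌ H⁺ + SO₄²⁻: let x = [SO₄²⁻]. Ka₂ = (C + x)·x / (C − x) = 1.09e-02 → x² + (C + Ka₂)·x − Ka₂·C = 0 → x² + 0.21090·x − 2.180e-03 = 0. x = (−0.21090 + √(0.21090² + 4 × 2.180e-03)) / 2 = 9.8743e-03 M. [H⁺] = C + x = 0.2 + 9.8743e-03 = 2.0987e-01 M. pH = -log(2.0987e-01) = 0.68.

pH = 0.68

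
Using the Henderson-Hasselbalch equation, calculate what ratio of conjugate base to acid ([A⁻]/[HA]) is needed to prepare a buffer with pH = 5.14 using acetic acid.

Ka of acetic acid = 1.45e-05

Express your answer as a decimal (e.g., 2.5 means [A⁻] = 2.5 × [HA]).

pKa = -log(1.45e-05) = 4.8386. pH = pKa + log([A⁻]/[HA]), so log([A⁻]/[HA]) = pH − pKa = 5.14 − 4.8386 = 0.3014. [A⁻]/[HA] = 10^(0.3014) = 2.00

[A⁻]/[HA] = 2.00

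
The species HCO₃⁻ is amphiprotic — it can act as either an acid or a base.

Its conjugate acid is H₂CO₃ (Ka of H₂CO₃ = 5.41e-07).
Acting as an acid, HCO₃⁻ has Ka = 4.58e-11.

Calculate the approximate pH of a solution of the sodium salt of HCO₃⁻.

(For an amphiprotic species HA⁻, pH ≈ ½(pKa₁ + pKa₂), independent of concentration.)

pKa₁ = -log(5.41e-07) = 6.27; pKa₂ = -log(4.58e-11) = 10.34. For an amphiprotic species, pH ≈ ½(pKa₁ + pKa₂) = ½(6.27 + 10.34) = 8.30.

pH = 8.30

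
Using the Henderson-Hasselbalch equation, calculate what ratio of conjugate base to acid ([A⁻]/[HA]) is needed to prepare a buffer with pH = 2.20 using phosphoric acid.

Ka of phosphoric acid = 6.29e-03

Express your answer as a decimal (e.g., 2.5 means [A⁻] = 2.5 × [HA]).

pKa = -log(6.29e-03) = 2.2013. pH = pKa + log([A⁻]/[HA]), so log([A⁻]/[HA]) = pH − pKa = 2.20 − 2.2013 = -0.0013. [A⁻]/[HA] = 10^(-0.0013) = 0.997

[A⁻]/[HA] = 0.997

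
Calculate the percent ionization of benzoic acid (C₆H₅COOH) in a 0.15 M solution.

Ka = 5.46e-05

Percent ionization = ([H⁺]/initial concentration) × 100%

Using Ka equilibrium: x² + Ka×x - Ka×C = 0. Solving: [H⁺] = 2.8346e-03. Percent = (2.8346e-03/0.15) × 100

Percent ionization = 1.89%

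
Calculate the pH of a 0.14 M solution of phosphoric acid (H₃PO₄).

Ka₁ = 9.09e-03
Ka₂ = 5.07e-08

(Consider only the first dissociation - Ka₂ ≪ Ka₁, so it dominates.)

First dissociation dominates. From Ka₁ = [H⁺][HA⁻]/[H₂A], x² + Ka₁·x − Ka₁·C = 0 with C = 0.14 M and Ka₁ = 9.09e-03. Solving: [H⁺] = (−Ka₁ + √(Ka₁² + 4·Ka₁·C)) / 2 = 3.1417e-02 M. pH = -log(3.1417e-02) = 1.50.

pH = 1.50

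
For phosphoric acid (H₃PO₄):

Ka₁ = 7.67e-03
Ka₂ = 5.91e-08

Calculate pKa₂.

pKa₂ = -log(Ka₂) = -log(5.91e-08) = 7.23.

pK_{a2} = 7.23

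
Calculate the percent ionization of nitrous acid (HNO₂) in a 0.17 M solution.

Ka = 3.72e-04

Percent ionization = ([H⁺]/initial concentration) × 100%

Using Ka equilibrium: x² + Ka×x - Ka×C = 0. Solving: [H⁺] = 7.7685e-03. Percent = (7.7685e-03/0.17) × 100

Percent ionization = 4.57%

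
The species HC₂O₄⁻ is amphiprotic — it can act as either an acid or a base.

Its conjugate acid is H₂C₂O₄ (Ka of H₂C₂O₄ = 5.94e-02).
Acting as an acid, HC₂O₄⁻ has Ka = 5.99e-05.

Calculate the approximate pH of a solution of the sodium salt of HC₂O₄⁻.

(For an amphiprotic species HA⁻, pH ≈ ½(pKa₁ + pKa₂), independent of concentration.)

pKa₁ = -log(5.94e-02) = 1.23; pKa₂ = -log(5.99e-05) = 4.22. For an amphiprotic species, pH ≈ ½(pKa₁ + pKa₂) = ½(1.23 + 4.22) = 2.72.

pH = 2.72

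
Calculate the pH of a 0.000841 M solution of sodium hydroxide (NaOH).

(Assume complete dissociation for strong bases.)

[OH⁻] = 0.000841 M for strong base. pOH = -log[OH⁻] = 3.08, pH = 14 - pOH

pH = 10.92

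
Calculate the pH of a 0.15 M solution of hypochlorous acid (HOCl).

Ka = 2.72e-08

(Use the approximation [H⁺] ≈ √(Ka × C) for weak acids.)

[H⁺] = √(Ka × C) = √(2.72e-08 × 0.15) = 6.3875e-05. pH = -log(6.3875e-05)

pH = 4.19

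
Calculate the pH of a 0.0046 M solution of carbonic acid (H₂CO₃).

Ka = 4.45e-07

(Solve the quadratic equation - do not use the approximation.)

x² + Ka×x - Ka×C = 0. Using quadratic formula: [H⁺] = 4.5022e-05

pH = 4.35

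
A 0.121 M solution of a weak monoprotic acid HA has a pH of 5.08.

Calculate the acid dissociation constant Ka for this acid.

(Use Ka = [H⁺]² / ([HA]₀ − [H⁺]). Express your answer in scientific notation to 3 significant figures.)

[H⁺] = 10^(−pH) = 10^(−5.08) = 8.318e-06 M. For HA ⇌ H⁺ + A⁻, Ka = [H⁺][A⁻]/[HA] = [H⁺]² / ([HA]₀ − [H⁺]) = (8.318e-06)² / (0.121 − 8.318e-06) = 5.72e-10.

K_a = 5.72e-10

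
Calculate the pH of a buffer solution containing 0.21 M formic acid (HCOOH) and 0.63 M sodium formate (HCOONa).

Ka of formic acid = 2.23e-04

pKa = -log(2.23e-04) = 3.65. pH = pKa + log([A⁻]/[HA]) = 3.65 + log(0.63/0.21)

pH = 4.13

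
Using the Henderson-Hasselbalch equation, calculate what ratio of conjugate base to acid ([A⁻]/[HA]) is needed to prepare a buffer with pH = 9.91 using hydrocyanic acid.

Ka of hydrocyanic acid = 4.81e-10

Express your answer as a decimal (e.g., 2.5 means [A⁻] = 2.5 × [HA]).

pKa = -log(4.81e-10) = 9.3179. pH = pKa + log([A⁻]/[HA]), so log([A⁻]/[HA]) = pH − pKa = 9.91 − 9.3179 = 0.5921. [A⁻]/[HA] = 10^(0.5921) = 3.91

[A⁻]/[HA] = 3.91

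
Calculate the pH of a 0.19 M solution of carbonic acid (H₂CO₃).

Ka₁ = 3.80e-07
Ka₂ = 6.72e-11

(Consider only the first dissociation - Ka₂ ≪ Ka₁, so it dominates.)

First dissociation dominates. From Ka₁ = [H⁺][HA⁻]/[H₂A], x² + Ka₁·x − Ka₁·C = 0 with C = 0.19 M and Ka₁ = 3.80e-07. Solving: [H⁺] = (−Ka₁ + √(Ka₁² + 4·Ka₁·C)) / 2 = 2.6851e-04 M. pH = -log(2.6851e-04) = 3.57.

pH = 3.57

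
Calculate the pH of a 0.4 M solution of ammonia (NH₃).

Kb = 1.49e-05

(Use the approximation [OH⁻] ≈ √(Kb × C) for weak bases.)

[OH⁻] = √(Kb × C) = √(1.49e-05 × 0.4) = 2.4413e-03. pOH = 2.61, pH = 14 - pOH

pH = 11.39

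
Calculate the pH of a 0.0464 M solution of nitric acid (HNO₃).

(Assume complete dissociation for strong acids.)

[H⁺] = 0.0464 M for strong acid. pH = -log[H⁺] = -log(0.0464)

pH = 1.33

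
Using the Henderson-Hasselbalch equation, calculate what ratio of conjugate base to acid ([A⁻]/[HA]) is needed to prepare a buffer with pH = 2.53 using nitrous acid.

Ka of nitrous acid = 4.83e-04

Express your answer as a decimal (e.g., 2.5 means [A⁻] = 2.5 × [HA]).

pKa = -log(4.83e-04) = 3.3161. pH = pKa + log([A⁻]/[HA]), so log([A⁻]/[HA]) = pH − pKa = 2.53 − 3.3161 = -0.7861. [A⁻]/[HA] = 10^(-0.7861) = 0.164

[A⁻]/[HA] = 0.164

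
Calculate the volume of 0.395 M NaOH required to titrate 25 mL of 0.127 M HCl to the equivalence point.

At equivalence: moles acid = moles base. moles HCl = 0.127 × 25/1000 = 0.003175 mol. V_base = moles / 0.395 × 1000 = 8.0 mL.

V_{base} = 8.0 mL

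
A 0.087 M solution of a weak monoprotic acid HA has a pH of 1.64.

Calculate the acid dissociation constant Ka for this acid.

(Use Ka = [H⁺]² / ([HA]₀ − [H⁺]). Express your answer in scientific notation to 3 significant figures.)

[H⁺] = 10^(−pH) = 10^(−1.64) = 2.291e-02 M. For HA ⇌ H⁺ + A⁻, Ka = [H⁺][A⁻]/[HA] = [H⁺]² / ([HA]₀ − [H⁺]) = (2.291e-02)² / (0.087 − 2.291e-02) = 8.19e-03.

K_a = 8.19e-03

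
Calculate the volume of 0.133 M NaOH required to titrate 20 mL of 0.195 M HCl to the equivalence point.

At equivalence: moles acid = moles base. moles HCl = 0.195 × 20/1000 = 0.0039 mol. V_base = moles / 0.133 × 1000 = 29.3 mL.

V_{base} = 29.3 mL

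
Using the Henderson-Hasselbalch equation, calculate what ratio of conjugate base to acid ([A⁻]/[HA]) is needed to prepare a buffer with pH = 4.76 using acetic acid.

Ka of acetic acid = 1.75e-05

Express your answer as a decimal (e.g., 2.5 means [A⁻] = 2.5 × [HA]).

pKa = -log(1.75e-05) = 4.7570. pH = pKa + log([A⁻]/[HA]), so log([A⁻]/[HA]) = pH − pKa = 4.76 − 4.7570 = 0.0030. [A⁻]/[HA] = 10^(0.0030) = 1.01

[A⁻]/[HA] = 1.01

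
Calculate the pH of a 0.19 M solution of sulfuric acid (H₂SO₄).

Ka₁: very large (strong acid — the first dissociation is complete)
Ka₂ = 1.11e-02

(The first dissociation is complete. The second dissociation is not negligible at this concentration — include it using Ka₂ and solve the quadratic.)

First dissociation is complete: [H⁺]₀ = [HSO₄⁻]₀ = C = 0.19 M. Second dissociation HSO₄⁻ ⇌ H⁺ + SO₄²⁻: let x = [SO₄²⁻]. Ka₂ = (C + x)·x / (C − x) = 1.11e-02 → x² + (C + Ka₂)·x − Ka₂·C = 0 → x² + 0.20110·x − 2.109e-03 = 0. x = (−0.20110 + √(0.20110² + 4 × 2.109e-03)) / 2 = 9.9910e-03 M. [H⁺] = C + x = 0.19 + 9.9910e-03 = 1.9999e-01 M. pH = -log(1.9999e-01) = 0.70.

pH = 0.70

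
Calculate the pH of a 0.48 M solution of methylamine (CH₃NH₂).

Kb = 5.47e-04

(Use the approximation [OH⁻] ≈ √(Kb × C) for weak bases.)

[OH⁻] = √(Kb × C) = √(5.47e-04 × 0.48) = 1.6204e-02. pOH = 1.79, pH = 14 - pOH

pH = 12.21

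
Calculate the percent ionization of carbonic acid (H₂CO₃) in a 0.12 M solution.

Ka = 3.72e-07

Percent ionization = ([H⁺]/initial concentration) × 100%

Using Ka equilibrium: x² + Ka×x - Ka×C = 0. Solving: [H⁺] = 2.1110e-04. Percent = (2.1110e-04/0.12) × 100

Percent ionization = 0.176%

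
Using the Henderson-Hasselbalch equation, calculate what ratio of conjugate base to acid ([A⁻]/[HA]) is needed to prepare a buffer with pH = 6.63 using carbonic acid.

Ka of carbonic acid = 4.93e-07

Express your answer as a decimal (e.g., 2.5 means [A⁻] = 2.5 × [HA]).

pKa = -log(4.93e-07) = 6.3072. pH = pKa + log([A⁻]/[HA]), so log([A⁻]/[HA]) = pH − pKa = 6.63 − 6.3072 = 0.3228. [A⁻]/[HA] = 10^(0.3228) = 2.10

[A⁻]/[HA] = 2.10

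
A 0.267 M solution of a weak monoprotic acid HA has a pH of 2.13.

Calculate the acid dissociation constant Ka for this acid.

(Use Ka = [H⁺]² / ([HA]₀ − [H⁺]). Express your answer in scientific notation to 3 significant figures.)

[H⁺] = 10^(−pH) = 10^(−2.13) = 7.413e-03 M. For HA ⇌ H⁺ + A⁻, Ka = [H⁺][A⁻]/[HA] = [H⁺]² / ([HA]₀ − [H⁺]) = (7.413e-03)² / (0.267 − 7.413e-03) = 2.12e-04.

K_a = 2.12e-04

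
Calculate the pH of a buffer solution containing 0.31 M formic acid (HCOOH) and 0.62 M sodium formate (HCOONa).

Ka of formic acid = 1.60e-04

pKa = -log(1.60e-04) = 3.80. pH = pKa + log([A⁻]/[HA]) = 3.80 + log(0.62/0.31)

pH = 4.10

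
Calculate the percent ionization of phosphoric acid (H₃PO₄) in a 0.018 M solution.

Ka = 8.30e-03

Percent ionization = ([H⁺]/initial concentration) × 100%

Using Ka equilibrium: x² + Ka×x - Ka×C = 0. Solving: [H⁺] = 8.7582e-03. Percent = (8.7582e-03/0.018) × 100

Percent ionization = 48.7%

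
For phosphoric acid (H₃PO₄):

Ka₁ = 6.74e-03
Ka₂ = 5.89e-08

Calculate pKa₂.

pKa₂ = -log(Ka₂) = -log(5.89e-08) = 7.23.

pK_{a2} = 7.23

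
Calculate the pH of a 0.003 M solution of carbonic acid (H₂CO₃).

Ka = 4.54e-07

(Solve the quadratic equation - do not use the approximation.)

x² + Ka×x - Ka×C = 0. Using quadratic formula: [H⁺] = 3.6679e-05

pH = 4.44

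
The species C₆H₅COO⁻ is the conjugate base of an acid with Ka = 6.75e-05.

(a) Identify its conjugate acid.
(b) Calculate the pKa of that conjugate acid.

(a) The conjugate acid is formed by adding one H⁺ to C₆H₅COO⁻, giving C₆H₅COOH. (b) pKa = -log(Ka) = -log(6.75e-05) = 4.17.

Conjugate acid: C₆H₅COOH; pK_a = 4.17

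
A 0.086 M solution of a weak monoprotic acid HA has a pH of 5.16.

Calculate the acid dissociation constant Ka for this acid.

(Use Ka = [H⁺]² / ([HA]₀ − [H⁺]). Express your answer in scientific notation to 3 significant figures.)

[H⁺] = 10^(−pH) = 10^(−5.16) = 6.918e-06 M. For HA ⇌ H⁺ + A⁻, Ka = [H⁺][A⁻]/[HA] = [H⁺]² / ([HA]₀ − [H⁺]) = (6.918e-06)² / (0.086 − 6.918e-06) = 5.57e-10.

K_a = 5.57e-10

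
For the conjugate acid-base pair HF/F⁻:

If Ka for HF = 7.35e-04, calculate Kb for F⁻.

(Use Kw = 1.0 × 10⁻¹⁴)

For a conjugate pair Ka × Kb = Kw, so Kb = Kw/Ka = 1.0 × 10⁻¹⁴ / 7.35e-04 = 1.36e-11.

K_b = 1.36e-11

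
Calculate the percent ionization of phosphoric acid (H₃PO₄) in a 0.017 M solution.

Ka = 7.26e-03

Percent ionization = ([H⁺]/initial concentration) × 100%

Using Ka equilibrium: x² + Ka×x - Ka×C = 0. Solving: [H⁺] = 8.0575e-03. Percent = (8.0575e-03/0.017) × 100

Percent ionization = 47.4%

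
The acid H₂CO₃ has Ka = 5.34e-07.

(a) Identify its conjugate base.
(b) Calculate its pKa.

(a) The conjugate base is formed by removing one H⁺ from H₂CO₃, giving HCO₃⁻. (b) pKa = -log(Ka) = -log(5.34e-07) = 6.27.

Conjugate base: HCO₃⁻; pK_a = 6.27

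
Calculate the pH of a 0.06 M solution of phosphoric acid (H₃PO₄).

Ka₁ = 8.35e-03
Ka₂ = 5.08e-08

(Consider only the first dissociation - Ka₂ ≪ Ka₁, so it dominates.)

First dissociation dominates. From Ka₁ = [H⁺][HA⁻]/[H₂A], x² + Ka₁·x − Ka₁·C = 0 with C = 0.06 M and Ka₁ = 8.35e-03. Solving: [H⁺] = (−Ka₁ + √(Ka₁² + 4·Ka₁·C)) / 2 = 1.8594e-02 M. pH = -log(1.8594e-02) = 1.73.

pH = 1.73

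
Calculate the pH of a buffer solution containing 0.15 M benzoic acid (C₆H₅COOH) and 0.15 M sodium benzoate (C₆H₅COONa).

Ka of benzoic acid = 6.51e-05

pKa = -log(6.51e-05) = 4.19. pH = pKa + log([A⁻]/[HA]) = 4.19 + log(0.15/0.15)

pH = 4.19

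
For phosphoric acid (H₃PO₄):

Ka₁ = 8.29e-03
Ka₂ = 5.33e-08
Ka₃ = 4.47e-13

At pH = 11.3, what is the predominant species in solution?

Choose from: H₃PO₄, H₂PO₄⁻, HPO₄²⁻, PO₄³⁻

pKa₁ = 2.08, pKa₂ = 7.27, pKa₃ = 12.35. For a polyprotic acid the predominant species crosses at each pKa: below pKa_n the protonated form dominates, above it the deprotonated form does. At pH = 11.3, the predominant species is HPO₄²⁻.

HPO₄²⁻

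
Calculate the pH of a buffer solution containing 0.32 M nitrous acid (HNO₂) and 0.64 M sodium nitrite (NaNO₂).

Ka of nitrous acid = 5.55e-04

pKa = -log(5.55e-04) = 3.26. pH = pKa + log([A⁻]/[HA]) = 3.26 + log(0.64/0.32)

pH = 3.56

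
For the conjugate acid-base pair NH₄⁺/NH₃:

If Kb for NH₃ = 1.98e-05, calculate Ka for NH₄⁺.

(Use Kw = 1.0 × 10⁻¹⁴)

For a conjugate pair Ka × Kb = Kw, so Ka = Kw/Kb = 1.0 × 10⁻¹⁴ / 1.98e-05 = 5.05e-10.

K_a = 5.05e-10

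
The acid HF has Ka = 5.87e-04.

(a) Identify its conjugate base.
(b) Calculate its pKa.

(a) The conjugate base is formed by removing one H⁺ from HF, giving F⁻. (b) pKa = -log(Ka) = -log(5.87e-04) = 3.23.

Conjugate base: F⁻; pK_a = 3.23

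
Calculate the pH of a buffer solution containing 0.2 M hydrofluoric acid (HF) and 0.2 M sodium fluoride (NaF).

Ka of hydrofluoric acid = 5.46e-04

pKa = -log(5.46e-04) = 3.26. pH = pKa + log([A⁻]/[HA]) = 3.26 + log(0.2/0.2)

pH = 3.26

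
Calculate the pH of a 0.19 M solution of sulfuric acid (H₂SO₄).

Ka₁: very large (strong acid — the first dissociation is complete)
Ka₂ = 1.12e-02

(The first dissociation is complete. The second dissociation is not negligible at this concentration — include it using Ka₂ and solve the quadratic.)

First dissociation is complete: [H⁺]₀ = [HSO₄⁻]₀ = C = 0.19 M. Second dissociation HSO₄⁻ ⇌ H⁺ + SO₄²⁻: let x = [SO₄²⁻]. Ka₂ = (C + x)·x / (C − x) = 1.12e-02 → x² + (C + Ka₂)·x − Ka₂·C = 0 → x² + 0.20120·x − 2.128e-03 = 0. x = (−0.20120 + √(0.20120² + 4 × 2.128e-03)) / 2 = 1.0072e-02 M. [H⁺] = C + x = 0.19 + 1.0072e-02 = 2.0007e-01 M. pH = -log(2.0007e-01) = 0.70.

pH = 0.70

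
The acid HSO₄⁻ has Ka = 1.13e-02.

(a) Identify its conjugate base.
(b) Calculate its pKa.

(a) The conjugate base is formed by removing one H⁺ from HSO₄⁻, giving SO₄²⁻. (b) pKa = -log(Ka) = -log(1.13e-02) = 1.95.

Conjugate base: SO₄²⁻; pK_a = 1.95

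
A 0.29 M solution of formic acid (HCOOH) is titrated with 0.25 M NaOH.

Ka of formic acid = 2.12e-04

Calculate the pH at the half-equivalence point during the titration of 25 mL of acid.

At half-equivalence [HA] = [A⁻], so Henderson-Hasselbalch gives pH = pKa = -log(2.12e-04) = 3.67.

pH = pKa = 3.67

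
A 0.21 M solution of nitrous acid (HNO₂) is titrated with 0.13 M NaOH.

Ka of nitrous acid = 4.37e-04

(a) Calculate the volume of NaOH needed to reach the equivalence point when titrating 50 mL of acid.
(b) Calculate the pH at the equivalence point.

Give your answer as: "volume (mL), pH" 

moles acid = 0.21 × 50/1000 = 0.0105 mol; V_base = moles/0.13 × 1000 = 80.8 mL. At equivalence only the conjugate base is present: [A⁻] = 0.0105/0.131 = 8.0294e-02 M. Kb = Kw/Ka = 2.29e-11; [OH⁻] = √(Kb × [A⁻]) = 1.3555e-06; pOH = 5.87; pH = 14 - pOH = 8.13.

V = 80.8 mL, pH = 8.13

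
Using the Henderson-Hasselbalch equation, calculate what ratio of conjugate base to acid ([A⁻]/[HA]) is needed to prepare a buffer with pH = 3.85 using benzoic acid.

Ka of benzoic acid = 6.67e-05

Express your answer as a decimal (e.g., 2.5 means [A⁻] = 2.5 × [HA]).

pKa = -log(6.67e-05) = 4.1759. pH = pKa + log([A⁻]/[HA]), so log([A⁻]/[HA]) = pH − pKa = 3.85 − 4.1759 = -0.3259. [A⁻]/[HA] = 10^(-0.3259) = 0.472

[A⁻]/[HA] = 0.472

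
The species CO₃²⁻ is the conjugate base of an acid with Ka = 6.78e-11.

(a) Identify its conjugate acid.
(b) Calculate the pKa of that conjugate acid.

(a) The conjugate acid is formed by adding one H⁺ to CO₃²⁻, giving HCO₃⁻. (b) pKa = -log(Ka) = -log(6.78e-11) = 10.17.

Conjugate acid: HCO₃⁻; pK_a = 10.17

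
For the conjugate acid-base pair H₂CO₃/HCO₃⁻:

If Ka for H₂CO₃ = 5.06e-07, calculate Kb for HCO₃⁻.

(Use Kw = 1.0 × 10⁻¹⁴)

For a conjugate pair Ka × Kb = Kw, so Kb = Kw/Ka = 1.0 × 10⁻¹⁴ / 5.06e-07 = 1.98e-08.

K_b = 1.98e-08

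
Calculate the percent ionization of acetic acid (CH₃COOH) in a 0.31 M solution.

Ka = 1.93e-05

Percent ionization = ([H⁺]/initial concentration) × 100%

Using Ka equilibrium: x² + Ka×x - Ka×C = 0. Solving: [H⁺] = 2.4364e-03. Percent = (2.4364e-03/0.31) × 100

Percent ionization = 0.786%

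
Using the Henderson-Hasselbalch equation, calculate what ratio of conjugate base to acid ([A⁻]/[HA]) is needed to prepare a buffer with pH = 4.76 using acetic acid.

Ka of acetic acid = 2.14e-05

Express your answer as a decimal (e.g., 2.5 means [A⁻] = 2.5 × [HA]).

pKa = -log(2.14e-05) = 4.6696. pH = pKa + log([A⁻]/[HA]), so log([A⁻]/[HA]) = pH − pKa = 4.76 − 4.6696 = 0.0904. [A⁻]/[HA] = 10^(0.0904) = 1.23

[A⁻]/[HA] = 1.23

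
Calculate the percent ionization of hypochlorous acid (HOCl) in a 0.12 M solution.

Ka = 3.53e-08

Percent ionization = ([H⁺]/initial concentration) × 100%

Using Ka equilibrium: x² + Ka×x - Ka×C = 0. Solving: [H⁺] = 6.5067e-05. Percent = (6.5067e-05/0.12) × 100

Percent ionization = 0.0542%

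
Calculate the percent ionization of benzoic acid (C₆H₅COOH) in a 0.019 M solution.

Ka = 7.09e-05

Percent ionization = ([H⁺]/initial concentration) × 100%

Using Ka equilibrium: x² + Ka×x - Ka×C = 0. Solving: [H⁺] = 1.1257e-03. Percent = (1.1257e-03/0.019) × 100

Percent ionization = 5.92%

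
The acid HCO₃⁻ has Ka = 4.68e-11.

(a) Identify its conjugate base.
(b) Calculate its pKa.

(a) The conjugate base is formed by removing one H⁺ from HCO₃⁻, giving CO₃²⁻. (b) pKa = -log(Ka) = -log(4.68e-11) = 10.33.

Conjugate base: CO₃²⁻; pK_a = 10.33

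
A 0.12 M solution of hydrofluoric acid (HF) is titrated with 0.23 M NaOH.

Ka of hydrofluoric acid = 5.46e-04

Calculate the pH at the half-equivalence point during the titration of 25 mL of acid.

At half-equivalence [HA] = [A⁻], so Henderson-Hasselbalch gives pH = pKa = -log(5.46e-04) = 3.26.

pH = pKa = 3.26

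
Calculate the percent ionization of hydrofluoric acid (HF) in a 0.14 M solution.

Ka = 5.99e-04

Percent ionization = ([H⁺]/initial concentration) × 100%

Using Ka equilibrium: x² + Ka×x - Ka×C = 0. Solving: [H⁺] = 8.8629e-03. Percent = (8.8629e-03/0.14) × 100

Percent ionization = 6.33%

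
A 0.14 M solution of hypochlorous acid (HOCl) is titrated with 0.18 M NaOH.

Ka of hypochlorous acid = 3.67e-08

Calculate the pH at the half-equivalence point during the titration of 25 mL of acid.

At half-equivalence [HA] = [A⁻], so Henderson-Hasselbalch gives pH = pKa = -log(3.67e-08) = 7.44.

pH = pKa = 7.44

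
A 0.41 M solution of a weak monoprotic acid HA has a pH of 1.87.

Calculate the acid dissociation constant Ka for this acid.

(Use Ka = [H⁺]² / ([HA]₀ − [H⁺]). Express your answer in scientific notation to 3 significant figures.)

[H⁺] = 10^(−pH) = 10^(−1.87) = 1.349e-02 M. For HA ⇌ H⁺ + A⁻, Ka = [H⁺][A⁻]/[HA] = [H⁺]² / ([HA]₀ − [H⁺]) = (1.349e-02)² / (0.41 − 1.349e-02) = 4.59e-04.

K_a = 4.59e-04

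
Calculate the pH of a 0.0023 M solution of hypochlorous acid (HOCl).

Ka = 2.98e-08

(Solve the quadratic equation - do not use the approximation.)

x² + Ka×x - Ka×C = 0. Using quadratic formula: [H⁺] = 8.2640e-06

pH = 5.08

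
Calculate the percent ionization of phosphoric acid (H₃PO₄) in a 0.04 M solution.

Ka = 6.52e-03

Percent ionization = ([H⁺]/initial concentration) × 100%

Using Ka equilibrium: x² + Ka×x - Ka×C = 0. Solving: [H⁺] = 1.3215e-02. Percent = (1.3215e-02/0.04) × 100

Percent ionization = 33%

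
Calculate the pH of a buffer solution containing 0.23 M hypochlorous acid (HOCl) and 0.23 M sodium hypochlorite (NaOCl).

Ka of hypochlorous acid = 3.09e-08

pKa = -log(3.09e-08) = 7.51. pH = pKa + log([A⁻]/[HA]) = 7.51 + log(0.23/0.23)

pH = 7.51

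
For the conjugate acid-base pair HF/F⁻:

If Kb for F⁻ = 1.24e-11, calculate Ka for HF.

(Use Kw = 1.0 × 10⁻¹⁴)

For a conjugate pair Ka × Kb = Kw, so Ka = Kw/Kb = 1.0 × 10⁻¹⁴ / 1.24e-11 = 8.06e-04.

K_a = 8.06e-04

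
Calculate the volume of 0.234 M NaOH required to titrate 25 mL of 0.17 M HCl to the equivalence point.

At equivalence: moles acid = moles base. moles HCl = 0.17 × 25/1000 = 0.00425 mol. V_base = moles / 0.234 × 1000 = 18.2 mL.

V_{base} = 18.2 mL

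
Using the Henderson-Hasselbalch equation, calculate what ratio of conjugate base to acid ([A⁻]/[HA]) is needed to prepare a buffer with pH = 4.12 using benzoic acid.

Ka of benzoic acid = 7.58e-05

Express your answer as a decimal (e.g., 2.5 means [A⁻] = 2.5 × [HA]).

pKa = -log(7.58e-05) = 4.1203. pH = pKa + log([A⁻]/[HA]), so log([A⁻]/[HA]) = pH − pKa = 4.12 − 4.1203 = -0.0003. [A⁻]/[HA] = 10^(-0.0003) = 0.999

[A⁻]/[HA] = 0.999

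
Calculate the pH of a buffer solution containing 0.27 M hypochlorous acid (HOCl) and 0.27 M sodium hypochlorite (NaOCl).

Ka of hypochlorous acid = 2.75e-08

pKa = -log(2.75e-08) = 7.56. pH = pKa + log([A⁻]/[HA]) = 7.56 + log(0.27/0.27)

pH = 7.56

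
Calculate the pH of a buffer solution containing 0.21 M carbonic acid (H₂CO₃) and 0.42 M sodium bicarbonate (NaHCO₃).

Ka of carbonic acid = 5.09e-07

pKa = -log(5.09e-07) = 6.29. pH = pKa + log([A⁻]/[HA]) = 6.29 + log(0.42/0.21)

pH = 6.59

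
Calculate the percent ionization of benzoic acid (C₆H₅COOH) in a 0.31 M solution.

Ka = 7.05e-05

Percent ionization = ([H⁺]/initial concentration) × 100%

Using Ka equilibrium: x² + Ka×x - Ka×C = 0. Solving: [H⁺] = 4.6398e-03. Percent = (4.6398e-03/0.31) × 100

Percent ionization = 1.5%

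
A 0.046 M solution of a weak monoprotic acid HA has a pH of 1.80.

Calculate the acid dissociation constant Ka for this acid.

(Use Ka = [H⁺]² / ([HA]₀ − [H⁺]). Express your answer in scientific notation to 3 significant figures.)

[H⁺] = 10^(−pH) = 10^(−1.80) = 1.585e-02 M. For HA ⇌ H⁺ + A⁻, Ka = [H⁺][A⁻]/[HA] = [H⁺]² / ([HA]₀ − [H⁺]) = (1.585e-02)² / (0.046 − 1.585e-02) = 8.33e-03.

K_a = 8.33e-03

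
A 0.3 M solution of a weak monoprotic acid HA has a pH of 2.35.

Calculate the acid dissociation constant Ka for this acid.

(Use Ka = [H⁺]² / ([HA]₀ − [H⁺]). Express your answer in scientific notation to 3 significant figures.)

[H⁺] = 10^(−pH) = 10^(−2.35) = 4.467e-03 M. For HA ⇌ H⁺ + A⁻, Ka = [H⁺][A⁻]/[HA] = [H⁺]² / ([HA]₀ − [H⁺]) = (4.467e-03)² / (0.3 − 4.467e-03) = 6.75e-05.

K_a = 6.75e-05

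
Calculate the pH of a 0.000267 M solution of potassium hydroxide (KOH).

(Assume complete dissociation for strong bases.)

[OH⁻] = 0.000267 M for strong base. pOH = -log[OH⁻] = 3.57, pH = 14 - pOH

pH = 10.43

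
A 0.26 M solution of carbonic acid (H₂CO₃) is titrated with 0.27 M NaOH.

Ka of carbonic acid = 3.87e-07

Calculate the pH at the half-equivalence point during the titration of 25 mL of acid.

At half-equivalence [HA] = [A⁻], so Henderson-Hasselbalch gives pH = pKa = -log(3.87e-07) = 6.41.

pH = pKa = 6.41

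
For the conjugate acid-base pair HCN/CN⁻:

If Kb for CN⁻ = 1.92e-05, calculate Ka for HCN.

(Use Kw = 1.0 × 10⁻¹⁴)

For a conjugate pair Ka × Kb = Kw, so Ka = Kw/Kb = 1.0 × 10⁻¹⁴ / 1.92e-05 = 5.21e-10.

K_a = 5.21e-10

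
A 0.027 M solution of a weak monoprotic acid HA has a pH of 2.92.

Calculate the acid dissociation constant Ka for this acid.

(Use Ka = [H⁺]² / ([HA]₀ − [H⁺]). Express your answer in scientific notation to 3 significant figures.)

[H⁺] = 10^(−pH) = 10^(−2.92) = 1.202e-03 M. For HA ⇌ H⁺ + A⁻, Ka = [H⁺][A⁻]/[HA] = [H⁺]² / ([HA]₀ − [H⁺]) = (1.202e-03)² / (0.027 − 1.202e-03) = 5.60e-05.

K_a = 5.60e-05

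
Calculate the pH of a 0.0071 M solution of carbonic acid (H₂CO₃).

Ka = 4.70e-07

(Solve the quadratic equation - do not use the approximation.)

x² + Ka×x - Ka×C = 0. Using quadratic formula: [H⁺] = 5.7532e-05

pH = 4.24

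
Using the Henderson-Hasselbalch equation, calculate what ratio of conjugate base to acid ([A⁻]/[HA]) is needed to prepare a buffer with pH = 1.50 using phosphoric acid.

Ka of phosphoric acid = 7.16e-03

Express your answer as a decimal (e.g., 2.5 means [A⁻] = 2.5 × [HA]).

pKa = -log(7.16e-03) = 2.1451. pH = pKa + log([A⁻]/[HA]), so log([A⁻]/[HA]) = pH − pKa = 1.50 − 2.1451 = -0.6451. [A⁻]/[HA] = 10^(-0.6451) = 0.226

[A⁻]/[HA] = 0.226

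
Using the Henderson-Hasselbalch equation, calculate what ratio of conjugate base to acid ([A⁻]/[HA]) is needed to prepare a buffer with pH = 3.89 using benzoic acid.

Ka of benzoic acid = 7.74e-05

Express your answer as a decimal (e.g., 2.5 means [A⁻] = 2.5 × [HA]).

pKa = -log(7.74e-05) = 4.1113. pH = pKa + log([A⁻]/[HA]), so log([A⁻]/[HA]) = pH − pKa = 3.89 − 4.1113 = -0.2213. [A⁻]/[HA] = 10^(-0.2213) = 0.601

[A⁻]/[HA] = 0.601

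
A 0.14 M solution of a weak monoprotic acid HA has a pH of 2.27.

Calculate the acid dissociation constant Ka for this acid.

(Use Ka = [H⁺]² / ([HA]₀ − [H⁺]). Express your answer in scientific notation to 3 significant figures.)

[H⁺] = 10^(−pH) = 10^(−2.27) = 5.370e-03 M. For HA ⇌ H⁺ + A⁻, Ka = [H⁺][A⁻]/[HA] = [H⁺]² / ([HA]₀ − [H⁺]) = (5.370e-03)² / (0.14 − 5.370e-03) = 2.14e-04.

K_a = 2.14e-04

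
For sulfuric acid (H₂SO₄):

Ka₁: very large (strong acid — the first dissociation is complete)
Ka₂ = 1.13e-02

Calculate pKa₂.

pKa₂ = -log(Ka₂) = -log(1.13e-02) = 1.95.

pK_{a2} = 1.95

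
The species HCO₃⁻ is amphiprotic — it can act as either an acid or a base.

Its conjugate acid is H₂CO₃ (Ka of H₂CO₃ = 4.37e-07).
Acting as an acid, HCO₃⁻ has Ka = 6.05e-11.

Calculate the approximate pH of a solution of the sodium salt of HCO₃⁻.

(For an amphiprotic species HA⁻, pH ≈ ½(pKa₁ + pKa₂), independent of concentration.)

pKa₁ = -log(4.37e-07) = 6.36; pKa₂ = -log(6.05e-11) = 10.22. For an amphiprotic species, pH ≈ ½(pKa₁ + pKa₂) = ½(6.36 + 10.22) = 8.29.

pH = 8.29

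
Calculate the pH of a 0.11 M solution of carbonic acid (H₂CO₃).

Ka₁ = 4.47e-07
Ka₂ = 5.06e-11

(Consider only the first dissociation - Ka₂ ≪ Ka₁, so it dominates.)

First dissociation dominates. From Ka₁ = [H⁺][HA⁻]/[H₂A], x² + Ka₁·x − Ka₁·C = 0 with C = 0.11 M and Ka₁ = 4.47e-07. Solving: [H⁺] = (−Ka₁ + √(Ka₁² + 4·Ka₁·C)) / 2 = 2.2152e-04 M. pH = -log(2.2152e-04) = 3.65.

pH = 3.65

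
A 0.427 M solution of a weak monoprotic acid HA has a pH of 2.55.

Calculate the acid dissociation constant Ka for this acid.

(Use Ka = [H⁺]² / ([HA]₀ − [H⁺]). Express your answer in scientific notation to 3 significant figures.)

[H⁺] = 10^(−pH) = 10^(−2.55) = 2.818e-03 M. For HA ⇌ H⁺ + A⁻, Ka = [H⁺][A⁻]/[HA] = [H⁺]² / ([HA]₀ − [H⁺]) = (2.818e-03)² / (0.427 − 2.818e-03) = 1.87e-05.

K_a = 1.87e-05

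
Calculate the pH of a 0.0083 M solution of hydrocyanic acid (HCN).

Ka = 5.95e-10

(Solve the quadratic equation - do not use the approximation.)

x² + Ka×x - Ka×C = 0. Using quadratic formula: [H⁺] = 2.2220e-06

pH = 5.65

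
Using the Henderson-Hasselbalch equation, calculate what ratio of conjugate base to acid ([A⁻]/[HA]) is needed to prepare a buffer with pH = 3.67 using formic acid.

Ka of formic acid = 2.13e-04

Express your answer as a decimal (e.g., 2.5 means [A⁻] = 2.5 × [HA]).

pKa = -log(2.13e-04) = 3.6716. pH = pKa + log([A⁻]/[HA]), so log([A⁻]/[HA]) = pH − pKa = 3.67 − 3.6716 = -0.0016. [A⁻]/[HA] = 10^(-0.0016) = 0.996

[A⁻]/[HA] = 0.996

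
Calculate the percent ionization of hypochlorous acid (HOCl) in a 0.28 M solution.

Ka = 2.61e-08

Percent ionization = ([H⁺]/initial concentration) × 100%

Using Ka equilibrium: x² + Ka×x - Ka×C = 0. Solving: [H⁺] = 8.5474e-05. Percent = (8.5474e-05/0.28) × 100

Percent ionization = 0.0305%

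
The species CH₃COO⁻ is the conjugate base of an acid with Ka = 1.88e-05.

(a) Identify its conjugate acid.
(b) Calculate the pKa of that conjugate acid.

(a) The conjugate acid is formed by adding one H⁺ to CH₃COO⁻, giving CH₃COOH. (b) pKa = -log(Ka) = -log(1.88e-05) = 4.73.

Conjugate acid: CH₃COOH; pK_a = 4.73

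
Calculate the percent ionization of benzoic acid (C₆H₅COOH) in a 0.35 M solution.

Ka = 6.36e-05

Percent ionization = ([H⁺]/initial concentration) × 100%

Using Ka equilibrium: x² + Ka×x - Ka×C = 0. Solving: [H⁺] = 4.6864e-03. Percent = (4.6864e-03/0.35) × 100

Percent ionization = 1.34%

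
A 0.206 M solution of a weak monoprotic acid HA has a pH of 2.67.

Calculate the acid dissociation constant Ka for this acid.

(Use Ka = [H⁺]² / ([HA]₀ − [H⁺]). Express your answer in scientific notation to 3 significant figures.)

[H⁺] = 10^(−pH) = 10^(−2.67) = 2.138e-03 M. For HA ⇌ H⁺ + A⁻, Ka = [H⁺][A⁻]/[HA] = [H⁺]² / ([HA]₀ − [H⁺]) = (2.138e-03)² / (0.206 − 2.138e-03) = 2.24e-05.

K_a = 2.24e-05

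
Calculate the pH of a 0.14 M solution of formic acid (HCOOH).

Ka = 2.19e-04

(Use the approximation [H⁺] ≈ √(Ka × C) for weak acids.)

[H⁺] = √(Ka × C) = √(2.19e-04 × 0.14) = 5.5371e-03. pH = -log(5.5371e-03)

pH = 2.26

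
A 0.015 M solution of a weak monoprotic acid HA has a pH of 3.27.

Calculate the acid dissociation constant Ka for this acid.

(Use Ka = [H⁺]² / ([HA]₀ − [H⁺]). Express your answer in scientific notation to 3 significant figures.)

[H⁺] = 10^(−pH) = 10^(−3.27) = 5.370e-04 M. For HA ⇌ H⁺ + A⁻, Ka = [H⁺][A⁻]/[HA] = [H⁺]² / ([HA]₀ − [H⁺]) = (5.370e-04)² / (0.015 − 5.370e-04) = 1.99e-05.

K_a = 1.99e-05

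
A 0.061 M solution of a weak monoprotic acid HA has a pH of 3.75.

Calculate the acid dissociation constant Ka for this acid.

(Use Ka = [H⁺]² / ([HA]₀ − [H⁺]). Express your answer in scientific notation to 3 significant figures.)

[H⁺] = 10^(−pH) = 10^(−3.75) = 1.778e-04 M. For HA ⇌ H⁺ + A⁻, Ka = [H⁺][A⁻]/[HA] = [H⁺]² / ([HA]₀ − [H⁺]) = (1.778e-04)² / (0.061 − 1.778e-04) = 5.20e-07.

K_a = 5.20e-07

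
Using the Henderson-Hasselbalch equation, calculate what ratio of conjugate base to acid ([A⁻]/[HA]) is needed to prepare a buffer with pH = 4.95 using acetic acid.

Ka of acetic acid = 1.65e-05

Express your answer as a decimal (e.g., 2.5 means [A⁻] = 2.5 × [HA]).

pKa = -log(1.65e-05) = 4.7825. pH = pKa + log([A⁻]/[HA]), so log([A⁻]/[HA]) = pH − pKa = 4.95 − 4.7825 = 0.1675. [A⁻]/[HA] = 10^(0.1675) = 1.47

[A⁻]/[HA] = 1.47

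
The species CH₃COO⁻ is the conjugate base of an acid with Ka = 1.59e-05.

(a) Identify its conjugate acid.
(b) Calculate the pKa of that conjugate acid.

(a) The conjugate acid is formed by adding one H⁺ to CH₃COO⁻, giving CH₃COOH. (b) pKa = -log(Ka) = -log(1.59e-05) = 4.80.

Conjugate acid: CH₃COOH; pK_a = 4.80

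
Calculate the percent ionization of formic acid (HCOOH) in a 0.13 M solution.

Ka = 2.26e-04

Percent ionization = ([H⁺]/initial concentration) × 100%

Using Ka equilibrium: x² + Ka×x - Ka×C = 0. Solving: [H⁺] = 5.3085e-03. Percent = (5.3085e-03/0.13) × 100

Percent ionization = 4.08%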